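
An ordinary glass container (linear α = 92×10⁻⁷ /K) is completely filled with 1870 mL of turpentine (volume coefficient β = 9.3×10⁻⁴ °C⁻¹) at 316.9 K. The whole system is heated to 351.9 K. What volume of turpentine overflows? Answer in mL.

The container also expands: β_container ≈ 3α = 2.76×10⁻⁵ /K
Net overflow = V₀(β_liq − 3α_cont)ΔT
β − 3α = 9.30×10⁻⁴ − 2.76×10⁻⁵ = 9.024×10⁻⁴ /K; ΔT = 35.0 K
ΔV = 1870 × 9.024×10⁻⁴ × 35.0 = 59.1 mL

59.1 mL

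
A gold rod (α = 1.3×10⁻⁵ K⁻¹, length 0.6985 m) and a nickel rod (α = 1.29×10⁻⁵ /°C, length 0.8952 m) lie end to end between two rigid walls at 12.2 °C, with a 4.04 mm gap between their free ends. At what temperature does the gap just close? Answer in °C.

Gap closes when ΔL₁ + ΔL₂ = 4.04 mm = 4.04×10⁻³ m
(α₁L₁ + α₂L₂)ΔT = g
α₁L₁ + α₂L₂ = 1.3×10⁻⁵×0.6985 + 1.29×10⁻⁵×0.8952 = 2.062858×10⁻⁵ m/K
ΔT = 4.04×10⁻³ / 2.062858×10⁻⁵ = 195.84 K
T = 12.2 + 195.84 = 208.04 °C

T = 208 °C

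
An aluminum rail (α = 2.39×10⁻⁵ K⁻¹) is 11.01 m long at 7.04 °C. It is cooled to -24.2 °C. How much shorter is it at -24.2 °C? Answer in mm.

ΔL = 8.22 mm

|ΔT| = |-24.2 − 7.04| = 31.24 K
ΔL = αL₀ΔT = (2.39×10⁻⁵)(11.01)(31.24) = 8.22×10⁻³ m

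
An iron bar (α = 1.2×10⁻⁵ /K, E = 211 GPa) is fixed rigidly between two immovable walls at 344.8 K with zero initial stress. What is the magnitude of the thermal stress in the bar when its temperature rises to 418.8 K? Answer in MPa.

Fully constrained: the free strain ε = αΔT is blocked, so σ = Eε = EαΔT.
|ΔT| = 74.0 K
σ = 211×10⁹ × 1.2×10⁻⁵ × 74.0 = 1.87×10⁸ Pa

σ = 187 MPa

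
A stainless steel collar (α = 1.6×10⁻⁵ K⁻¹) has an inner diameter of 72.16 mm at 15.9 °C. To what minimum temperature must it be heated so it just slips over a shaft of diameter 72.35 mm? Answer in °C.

Required Δd = 72.35 − 72.16 = 0.19 mm
Δd = αd₀ΔT ⇒ ΔT = Δd/(αd₀) = 0.19 / (1.6×10⁻⁵ × 72.16) = 164.56 K
T_min = 15.9 + 164.56 = 180.46 °C

T = 180 °C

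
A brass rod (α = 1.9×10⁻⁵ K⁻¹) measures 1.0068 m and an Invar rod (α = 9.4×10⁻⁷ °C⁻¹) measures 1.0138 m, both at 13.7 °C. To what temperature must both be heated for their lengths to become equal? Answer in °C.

T = 398.8 °C

L₁(1 + α₁ΔT) = L₂(1 + α₂ΔT) ⇒ ΔT = (L₂ − L₁)/(α₁L₁ − α₂L₂)
L₂ − L₁ = 1.0138 − 1.0068 = 7.00×10⁻³ m
α₁L₁ − α₂L₂ = 1.9×10⁻⁵×1.0068 − 9.4×10⁻⁷×1.0138 = 1.8176228×10⁻⁵ m/K
ΔT = 7.00×10⁻³ / 1.8176228×10⁻⁵ = 385.118 K
T = 13.7 + 385.118 = 398.818 °C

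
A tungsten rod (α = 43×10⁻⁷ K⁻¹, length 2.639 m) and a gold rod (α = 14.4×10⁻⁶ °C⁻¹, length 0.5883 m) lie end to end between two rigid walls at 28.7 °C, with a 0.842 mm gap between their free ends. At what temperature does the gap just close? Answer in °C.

Gap closes when ΔL₁ + ΔL₂ = 0.842 mm = 8.42×10⁻⁴ m
(α₁L₁ + α₂L₂)ΔT = g
α₁L₁ + α₂L₂ = 43×10⁻⁷×2.639 + 14.4×10⁻⁶×0.5883 = 1.981922×10⁻⁵ m/K
ΔT = 8.42×10⁻⁴ / 1.981922×10⁻⁵ = 42.484 K
T = 28.7 + 42.484 = 71.184 °C

T = 71.2 °C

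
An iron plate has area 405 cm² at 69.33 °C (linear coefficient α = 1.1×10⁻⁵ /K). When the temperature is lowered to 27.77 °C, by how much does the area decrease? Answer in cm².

Area coefficient ≈ 2α; |ΔT| = 41.56 K
ΔA = 2αA₀ΔT = 2(1.1×10⁻⁵)(405)(41.56) = 0.370 cm²

ΔA = 0.370 cm²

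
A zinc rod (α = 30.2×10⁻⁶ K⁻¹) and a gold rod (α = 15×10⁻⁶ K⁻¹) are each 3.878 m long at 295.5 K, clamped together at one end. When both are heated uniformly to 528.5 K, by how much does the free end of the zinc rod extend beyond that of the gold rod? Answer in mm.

ΔT = 233.0 K
zinc: ΔL = 30.2×10⁻⁶ × 3.878 m × 233.0 = 2.7288×10⁻² m = 27.288 mm
gold: ΔL = 15×10⁻⁶ × 3.878 m × 233.0 = 1.3554×10⁻² m = 13.554 mm
difference = 27.288 − 13.554 = 13.734 mm

13.7 mm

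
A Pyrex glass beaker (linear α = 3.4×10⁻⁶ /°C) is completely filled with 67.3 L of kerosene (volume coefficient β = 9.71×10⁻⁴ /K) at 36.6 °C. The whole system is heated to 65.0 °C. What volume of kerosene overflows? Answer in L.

1.84 L

The beaker also expands: β_container ≈ 3α = 1.02×10⁻⁵ /K
Net overflow = V₀(β_liq − 3α_cont)ΔT
β − 3α = 9.71×10⁻⁴ − 1.02×10⁻⁵ = 9.608×10⁻⁴ /K; ΔT = 28.4 K
ΔV = 67.3 × 9.608×10⁻⁴ × 28.4 = 1.84 L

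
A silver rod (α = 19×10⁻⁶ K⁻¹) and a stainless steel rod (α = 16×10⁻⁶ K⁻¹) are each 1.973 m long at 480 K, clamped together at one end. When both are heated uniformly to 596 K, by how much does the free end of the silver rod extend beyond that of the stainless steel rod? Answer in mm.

0.687 mm

ΔT = 116 K
silver: ΔL = 19×10⁻⁶ × 1.973 m × 116 = 4.3485×10⁻³ m = 4.3485 mm
stainless steel: ΔL = 16×10⁻⁶ × 1.973 m × 116 = 3.6619×10⁻³ m = 3.6619 mm
difference = 4.3485 − 3.6619 = 0.6866 mm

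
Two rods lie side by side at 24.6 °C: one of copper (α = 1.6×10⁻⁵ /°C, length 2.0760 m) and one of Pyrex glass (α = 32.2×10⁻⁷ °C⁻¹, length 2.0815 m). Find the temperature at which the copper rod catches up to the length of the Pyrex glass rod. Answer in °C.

T = 232.0 °C

L₁(1 + α₁ΔT) = L₂(1 + α₂ΔT) ⇒ ΔT = (L₂ − L₁)/(α₁L₁ − α₂L₂)
L₂ − L₁ = 2.0815 − 2.0760 = 5.50×10⁻³ m
α₁L₁ − α₂L₂ = 1.6×10⁻⁵×2.0760 − 32.2×10⁻⁷×2.0815 = 2.651357×10⁻⁵ m/K
ΔT = 5.50×10⁻³ / 2.651357×10⁻⁵ = 207.441 K
T = 24.6 + 207.441 = 232.041 °C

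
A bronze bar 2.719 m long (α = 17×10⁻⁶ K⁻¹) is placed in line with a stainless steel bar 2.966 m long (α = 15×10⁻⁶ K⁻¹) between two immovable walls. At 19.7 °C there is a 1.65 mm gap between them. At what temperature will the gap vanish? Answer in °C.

T = 37.9 °C

α₁L₁ = 4.6223×10⁻⁵ m/K, α₂L₂ = 4.449×10⁻⁵ m/K → total 9.0713×10⁻⁵ m/K
ΔT = g/(α₁L₁+α₂L₂) = 1.65×10⁻³ / 9.0713×10⁻⁵ = 18.189 K
T = 19.7 + 18.189 = 37.889 °C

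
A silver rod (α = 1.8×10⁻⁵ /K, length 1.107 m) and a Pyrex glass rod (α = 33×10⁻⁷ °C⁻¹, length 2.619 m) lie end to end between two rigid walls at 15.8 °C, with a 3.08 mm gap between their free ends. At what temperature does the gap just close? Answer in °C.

T = 124 °C

α₁L₁ = 1.9926×10⁻⁵ m/K, α₂L₂ = 8.6427×10⁻⁶ m/K → total 2.85687×10⁻⁵ m/K
ΔT = g/(α₁L₁+α₂L₂) = 3.08×10⁻³ / 2.85687×10⁻⁵ = 107.81 K
T = 15.8 + 107.81 = 123.61 °C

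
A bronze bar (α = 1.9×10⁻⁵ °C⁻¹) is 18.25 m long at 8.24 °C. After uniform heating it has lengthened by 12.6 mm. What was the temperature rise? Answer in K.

ΔT = 36.3 K

ΔL = αL₀ΔT ⇒ ΔT = ΔL / (αL₀)
ΔT = 12.6×10⁻³ m / (1.9×10⁻⁵ × 18.25 m) = 36.337 K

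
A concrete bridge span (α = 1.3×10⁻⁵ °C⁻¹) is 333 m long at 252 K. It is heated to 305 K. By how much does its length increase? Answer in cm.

ΔL = 22.9 cm

|ΔT| = |305 − 252| = 53 K
ΔL = αL₀ΔT = (1.3×10⁻⁵)(333)(53) = 2.29×10⁻¹ m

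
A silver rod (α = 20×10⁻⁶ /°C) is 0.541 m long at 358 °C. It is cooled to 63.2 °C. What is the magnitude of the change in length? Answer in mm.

|ΔT| = |63.2 − 358| = 294.8 K
ΔL = αL₀ΔT = (20×10⁻⁶)(0.541)(294.8) = 3.19×10⁻³ m

ΔL = 3.19 mm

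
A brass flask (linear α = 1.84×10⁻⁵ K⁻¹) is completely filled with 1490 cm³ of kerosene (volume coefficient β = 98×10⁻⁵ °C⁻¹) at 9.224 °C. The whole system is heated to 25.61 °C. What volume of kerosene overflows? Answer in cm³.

The flask also expands: β_container ≈ 3α = 5.52×10⁻⁵ /K
Net overflow = V₀(β_liq − 3α_cont)ΔT
β − 3α = 9.80×10⁻⁴ − 5.52×10⁻⁵ = 9.248×10⁻⁴ /K; ΔT = 16.386 K
ΔV = 1490 × 9.248×10⁻⁴ × 16.386 = 22.6 cm³

22.6 cm³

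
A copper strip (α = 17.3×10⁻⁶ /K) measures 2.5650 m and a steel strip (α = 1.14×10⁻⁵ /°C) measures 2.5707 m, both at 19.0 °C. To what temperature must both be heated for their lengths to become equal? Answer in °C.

T = 397.3 °C

Equal length when α₁L₁ΔT − α₂L₂ΔT = L₂ − L₁ = 5.70×10⁻³ m
α₁L₁ = 4.43745×10⁻⁵, α₂L₂ = 2.930598×10⁻⁵ → Δ(αL) = 1.506852×10⁻⁵ m/K
ΔT = 5.70×10⁻³ / 1.506852×10⁻⁵ = 378.272 K, so T = 19.0 + 378.272 = 397.272 °C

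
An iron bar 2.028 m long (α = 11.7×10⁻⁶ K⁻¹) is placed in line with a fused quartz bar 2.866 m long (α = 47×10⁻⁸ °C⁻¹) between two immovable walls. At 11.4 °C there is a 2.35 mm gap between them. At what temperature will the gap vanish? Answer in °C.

T = 105 °C

Gap closes when ΔL₁ + ΔL₂ = 2.35 mm = 2.35×10⁻³ m
(α₁L₁ + α₂L₂)ΔT = g
α₁L₁ + α₂L₂ = 11.7×10⁻⁶×2.028 + 47×10⁻⁸×2.866 = 2.507462×10⁻⁵ m/K
ΔT = 2.35×10⁻³ / 2.507462×10⁻⁵ = 93.72 K
T = 11.4 + 93.72 = 105.12 °C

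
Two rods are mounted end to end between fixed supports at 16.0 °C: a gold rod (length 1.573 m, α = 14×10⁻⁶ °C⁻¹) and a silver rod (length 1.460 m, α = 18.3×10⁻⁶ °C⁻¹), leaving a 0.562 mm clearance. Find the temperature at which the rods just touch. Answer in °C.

α₁L₁ = 2.2022×10⁻⁵ m/K, α₂L₂ = 2.6718×10⁻⁵ m/K → total 4.874×10⁻⁵ m/K
ΔT = g/(α₁L₁+α₂L₂) = 5.62×10⁻⁴ / 4.874×10⁻⁵ = 11.531 K
T = 16.0 + 11.531 = 27.531 °C

T = 27.5 °C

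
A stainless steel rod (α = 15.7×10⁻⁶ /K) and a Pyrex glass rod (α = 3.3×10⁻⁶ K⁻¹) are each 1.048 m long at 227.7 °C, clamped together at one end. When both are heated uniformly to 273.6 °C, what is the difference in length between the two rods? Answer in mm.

0.596 mm

ΔT = 45.9 K
stainless steel: ΔL = 15.7×10⁻⁶ × 1.048 m × 45.9 = 7.5522×10⁻⁴ m = 0.75522 mm
Pyrex glass: ΔL = 3.3×10⁻⁶ × 1.048 m × 45.9 = 1.5874×10⁻⁴ m = 0.15874 mm
difference = 0.75522 − 0.15874 = 0.59648 mm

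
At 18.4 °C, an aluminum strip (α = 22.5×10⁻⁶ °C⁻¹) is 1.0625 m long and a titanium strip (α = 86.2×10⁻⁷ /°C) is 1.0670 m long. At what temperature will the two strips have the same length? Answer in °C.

T = 324.3 °C

Equal length when α₁L₁ΔT − α₂L₂ΔT = L₂ − L₁ = 4.50×10⁻³ m
α₁L₁ = 2.390625×10⁻⁵, α₂L₂ = 9.19754×10⁻⁶ → Δ(αL) = 1.470871×10⁻⁵ m/K
ΔT = 4.50×10⁻³ / 1.470871×10⁻⁵ = 305.941 K, so T = 18.4 + 305.941 = 324.341 °C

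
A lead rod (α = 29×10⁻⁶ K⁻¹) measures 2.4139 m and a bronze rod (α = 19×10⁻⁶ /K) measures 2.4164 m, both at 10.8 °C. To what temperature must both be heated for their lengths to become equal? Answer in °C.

T = 114.6 °C

L₁(1 + α₁ΔT) = L₂(1 + α₂ΔT) ⇒ ΔT = (L₂ − L₁)/(α₁L₁ − α₂L₂)
L₂ − L₁ = 2.4164 − 2.4139 = 2.50×10⁻³ m
α₁L₁ − α₂L₂ = 29×10⁻⁶×2.4139 − 19×10⁻⁶×2.4164 = 2.40915×10⁻⁵ m/K
ΔT = 2.50×10⁻³ / 2.40915×10⁻⁵ = 103.771 K
T = 10.8 + 103.771 = 114.571 °C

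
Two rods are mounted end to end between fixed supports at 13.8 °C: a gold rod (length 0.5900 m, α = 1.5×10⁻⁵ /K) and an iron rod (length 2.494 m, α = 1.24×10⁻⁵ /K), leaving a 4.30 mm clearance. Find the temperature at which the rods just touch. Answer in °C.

Gap closes when ΔL₁ + ΔL₂ = 4.30 mm = 4.30×10⁻³ m
(α₁L₁ + α₂L₂)ΔT = g
α₁L₁ + α₂L₂ = 1.5×10⁻⁵×0.5900 + 1.24×10⁻⁵×2.494 = 3.97756×10⁻⁵ m/K
ΔT = 4.30×10⁻³ / 3.97756×10⁻⁵ = 108.11 K
T = 13.8 + 108.11 = 121.91 °C

T = 122 °C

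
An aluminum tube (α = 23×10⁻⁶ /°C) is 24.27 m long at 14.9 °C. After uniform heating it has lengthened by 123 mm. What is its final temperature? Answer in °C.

T = 235 °C

ΔL = αL₀ΔT ⇒ ΔT = ΔL / (αL₀)
ΔT = 123×10⁻³ m / (23×10⁻⁶ × 24.27 m) = 220.35 K
T = 14.9 + 220.35 = 235.25 °C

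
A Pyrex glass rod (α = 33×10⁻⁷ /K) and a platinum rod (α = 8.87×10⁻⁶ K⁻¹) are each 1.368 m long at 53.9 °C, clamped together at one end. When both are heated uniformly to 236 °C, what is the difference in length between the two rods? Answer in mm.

ΔT = 182.1 K
Pyrex glass: ΔL = 33×10⁻⁷ × 1.368 m × 182.1 = 8.2207×10⁻⁴ m = 0.82207 mm
platinum: ΔL = 8.87×10⁻⁶ × 1.368 m × 182.1 = 2.2096×10⁻³ m = 2.2096 mm
difference = 2.2096 − 0.82207 = 1.38753 mm

1.39 mm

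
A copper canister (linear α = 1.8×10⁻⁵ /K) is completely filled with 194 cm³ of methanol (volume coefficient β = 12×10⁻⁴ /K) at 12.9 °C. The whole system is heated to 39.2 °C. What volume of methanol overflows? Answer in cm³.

5.85 cm³

The canister also expands: β_container ≈ 3α = 5.4×10⁻⁵ /K
Net overflow = V₀(β_liq − 3α_cont)ΔT
β − 3α = 1.20×10⁻³ − 5.4×10⁻⁵ = 1.146×10⁻³ /K; ΔT = 26.3 K
ΔV = 194 × 1.146×10⁻³ × 26.3 = 5.85 cm³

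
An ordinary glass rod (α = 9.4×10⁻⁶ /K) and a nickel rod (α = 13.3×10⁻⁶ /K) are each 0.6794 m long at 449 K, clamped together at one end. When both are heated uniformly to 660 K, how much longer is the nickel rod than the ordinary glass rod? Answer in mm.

ΔT = 211 K
ordinary glass: ΔL = 9.4×10⁻⁶ × 0.6794 m × 211 = 1.3475×10⁻³ m = 1.3475 mm
nickel: ΔL = 13.3×10⁻⁶ × 0.6794 m × 211 = 1.9066×10⁻³ m = 1.9066 mm
difference = 1.9066 − 1.3475 = 0.5591 mm

0.559 mm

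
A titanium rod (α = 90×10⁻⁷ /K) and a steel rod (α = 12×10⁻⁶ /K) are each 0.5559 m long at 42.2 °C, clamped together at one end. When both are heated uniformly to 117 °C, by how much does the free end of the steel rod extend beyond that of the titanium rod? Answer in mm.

ΔT = 74.8 K
titanium: ΔL = 90×10⁻⁷ × 0.5559 m × 74.8 = 3.7423×10⁻⁴ m = 0.37423 mm
steel: ΔL = 12×10⁻⁶ × 0.5559 m × 74.8 = 4.9898×10⁻⁴ m = 0.49898 mm
difference = 0.49898 − 0.37423 = 0.12475 mm

0.125 mm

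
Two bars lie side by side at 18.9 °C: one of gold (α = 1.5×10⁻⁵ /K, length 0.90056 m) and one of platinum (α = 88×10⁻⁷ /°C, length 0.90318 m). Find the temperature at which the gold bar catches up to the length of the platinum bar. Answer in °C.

T = 490.1 °C

Equal length when α₁L₁ΔT − α₂L₂ΔT = L₂ − L₁ = 2.62×10⁻³ m
α₁L₁ = 1.35084×10⁻⁵, α₂L₂ = 7.947984×10⁻⁶ → Δ(αL) = 5.560416×10⁻⁶ m/K
ΔT = 2.62×10⁻³ / 5.560416×10⁻⁶ = 471.188 K, so T = 18.9 + 471.188 = 490.088 °C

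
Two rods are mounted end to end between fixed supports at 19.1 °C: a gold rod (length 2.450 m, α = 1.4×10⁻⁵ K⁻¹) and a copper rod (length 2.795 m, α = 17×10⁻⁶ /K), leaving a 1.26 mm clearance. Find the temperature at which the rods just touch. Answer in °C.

Gap closes when ΔL₁ + ΔL₂ = 1.26 mm = 1.26×10⁻³ m
(α₁L₁ + α₂L₂)ΔT = g
α₁L₁ + α₂L₂ = 1.4×10⁻⁵×2.450 + 17×10⁻⁶×2.795 = 8.1815×10⁻⁵ m/K
ΔT = 1.26×10⁻³ / 8.1815×10⁻⁵ = 15.401 K
T = 19.1 + 15.401 = 34.501 °C

T = 34.5 °C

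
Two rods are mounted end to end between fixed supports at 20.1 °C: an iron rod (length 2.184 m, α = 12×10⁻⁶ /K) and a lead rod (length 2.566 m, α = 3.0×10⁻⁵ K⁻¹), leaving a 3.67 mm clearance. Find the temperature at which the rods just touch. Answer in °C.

T = 55.7 °C

Gap closes when ΔL₁ + ΔL₂ = 3.67 mm = 3.67×10⁻³ m
(α₁L₁ + α₂L₂)ΔT = g
α₁L₁ + α₂L₂ = 12×10⁻⁶×2.184 + 3.0×10⁻⁵×2.566 = 1.03188×10⁻⁴ m/K
ΔT = 3.67×10⁻³ / 1.03188×10⁻⁴ = 35.566 K
T = 20.1 + 35.566 = 55.666 °C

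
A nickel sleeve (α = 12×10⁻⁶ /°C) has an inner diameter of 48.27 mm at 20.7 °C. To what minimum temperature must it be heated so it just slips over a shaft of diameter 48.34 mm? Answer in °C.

Required Δd = 48.34 − 48.27 = 0.07 mm
Δd = αd₀ΔT ⇒ ΔT = Δd/(αd₀) = 0.07 / (12×10⁻⁶ × 48.27) = 120.85 K
T_min = 20.7 + 120.85 = 141.55 °C

T = 142 °C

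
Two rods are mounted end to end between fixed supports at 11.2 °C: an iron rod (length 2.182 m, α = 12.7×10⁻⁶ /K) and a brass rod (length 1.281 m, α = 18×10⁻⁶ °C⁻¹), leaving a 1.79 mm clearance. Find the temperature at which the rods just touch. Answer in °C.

α₁L₁ = 2.77114×10⁻⁵ m/K, α₂L₂ = 2.3058×10⁻⁵ m/K → total 5.07694×10⁻⁵ m/K
ΔT = g/(α₁L₁+α₂L₂) = 1.79×10⁻³ / 5.07694×10⁻⁵ = 35.257 K
T = 11.2 + 35.257 = 46.457 °C

T = 46.5 °C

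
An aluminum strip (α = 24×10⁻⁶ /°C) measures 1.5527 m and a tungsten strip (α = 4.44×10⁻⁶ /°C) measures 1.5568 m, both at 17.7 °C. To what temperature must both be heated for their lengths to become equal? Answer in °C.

Equal length when α₁L₁ΔT − α₂L₂ΔT = L₂ − L₁ = 4.10×10⁻³ m
α₁L₁ = 3.72648×10⁻⁵, α₂L₂ = 6.912192×10⁻⁶ → Δ(αL) = 3.0352608×10⁻⁵ m/K
ΔT = 4.10×10⁻³ / 3.0352608×10⁻⁵ = 135.079 K, so T = 17.7 + 135.079 = 152.779 °C

T = 152.8 °C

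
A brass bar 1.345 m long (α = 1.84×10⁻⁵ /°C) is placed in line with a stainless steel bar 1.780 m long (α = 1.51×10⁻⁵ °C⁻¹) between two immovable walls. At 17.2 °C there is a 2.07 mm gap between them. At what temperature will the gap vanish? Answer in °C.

α₁L₁ = 2.4748×10⁻⁵ m/K, α₂L₂ = 2.6878×10⁻⁵ m/K → total 5.1626×10⁻⁵ m/K
ΔT = g/(α₁L₁+α₂L₂) = 2.07×10⁻³ / 5.1626×10⁻⁵ = 40.096 K
T = 17.2 + 40.096 = 57.296 °C

T = 57.3 °C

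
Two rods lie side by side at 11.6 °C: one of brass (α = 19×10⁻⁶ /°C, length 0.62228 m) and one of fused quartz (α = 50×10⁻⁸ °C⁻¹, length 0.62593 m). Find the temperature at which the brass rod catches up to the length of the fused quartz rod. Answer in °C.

Equal length when α₁L₁ΔT − α₂L₂ΔT = L₂ − L₁ = 3.65×10⁻³ m
α₁L₁ = 1.182332×10⁻⁵, α₂L₂ = 3.12965×10⁻⁷ → Δ(αL) = 1.1510355×10⁻⁵ m/K
ΔT = 3.65×10⁻³ / 1.1510355×10⁻⁵ = 317.106 K, so T = 11.6 + 317.106 = 328.706 °C

T = 328.7 °C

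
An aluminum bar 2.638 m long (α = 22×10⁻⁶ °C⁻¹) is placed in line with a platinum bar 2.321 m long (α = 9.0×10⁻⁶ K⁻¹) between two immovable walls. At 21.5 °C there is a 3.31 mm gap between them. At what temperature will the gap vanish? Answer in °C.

α₁L₁ = 5.8036×10⁻⁵ m/K, α₂L₂ = 2.0889×10⁻⁵ m/K → total 7.8925×10⁻⁵ m/K
ΔT = g/(α₁L₁+α₂L₂) = 3.31×10⁻³ / 7.8925×10⁻⁵ = 41.939 K
T = 21.5 + 41.939 = 63.439 °C

T = 63.4 °C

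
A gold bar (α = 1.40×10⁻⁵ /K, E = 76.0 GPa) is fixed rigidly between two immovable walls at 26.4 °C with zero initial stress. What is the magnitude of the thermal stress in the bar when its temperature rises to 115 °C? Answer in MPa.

σ = 94.3 MPa

Fully constrained: the free strain ε = αΔT is blocked, so σ = Eε = EαΔT.
|ΔT| = 88.6 K
σ = 76.0×10⁹ × 1.40×10⁻⁵ × 88.6 = 9.43×10⁷ Pa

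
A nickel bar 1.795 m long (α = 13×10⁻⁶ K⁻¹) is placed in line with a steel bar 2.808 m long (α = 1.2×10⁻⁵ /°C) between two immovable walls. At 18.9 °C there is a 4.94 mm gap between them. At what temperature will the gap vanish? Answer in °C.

T = 106 °C

α₁L₁ = 2.3335×10⁻⁵ m/K, α₂L₂ = 3.3696×10⁻⁵ m/K → total 5.7031×10⁻⁵ m/K
ΔT = g/(α₁L₁+α₂L₂) = 4.94×10⁻³ / 5.7031×10⁻⁵ = 86.62 K
T = 18.9 + 86.62 = 105.52 °C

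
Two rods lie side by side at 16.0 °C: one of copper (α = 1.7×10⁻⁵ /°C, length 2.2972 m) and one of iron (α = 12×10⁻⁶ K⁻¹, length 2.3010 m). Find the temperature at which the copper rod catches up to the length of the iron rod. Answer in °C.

T = 348.2 °C

Equal length when α₁L₁ΔT − α₂L₂ΔT = L₂ − L₁ = 3.80×10⁻³ m
α₁L₁ = 3.90524×10⁻⁵, α₂L₂ = 2.7612×10⁻⁵ → Δ(αL) = 1.14404×10⁻⁵ m/K
ΔT = 3.80×10⁻³ / 1.14404×10⁻⁵ = 332.156 K, so T = 16.0 + 332.156 = 348.156 °C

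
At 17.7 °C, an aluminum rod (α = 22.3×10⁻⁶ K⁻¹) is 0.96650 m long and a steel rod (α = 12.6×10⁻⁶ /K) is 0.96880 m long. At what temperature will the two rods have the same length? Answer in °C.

T = 263.8 °C

L₁(1 + α₁ΔT) = L₂(1 + α₂ΔT) ⇒ ΔT = (L₂ − L₁)/(α₁L₁ − α₂L₂)
L₂ − L₁ = 0.96880 − 0.96650 = 2.30×10⁻³ m
α₁L₁ − α₂L₂ = 22.3×10⁻⁶×0.96650 − 12.6×10⁻⁶×0.96880 = 9.34607×10⁻⁶ m/K
ΔT = 2.30×10⁻³ / 9.34607×10⁻⁶ = 246.093 K
T = 17.7 + 246.093 = 263.793 °C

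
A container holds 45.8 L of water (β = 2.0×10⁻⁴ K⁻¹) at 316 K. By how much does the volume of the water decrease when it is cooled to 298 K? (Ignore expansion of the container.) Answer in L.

|ΔT| = |298 − 316| = 18 K
ΔV = βV₀ΔT = (2.0×10⁻⁴)(45.8)(18) = 0.165 L

ΔV = 0.165 L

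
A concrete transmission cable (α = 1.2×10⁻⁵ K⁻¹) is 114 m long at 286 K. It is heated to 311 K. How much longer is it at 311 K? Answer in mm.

|ΔT| = |311 − 286| = 25 K
ΔL = αL₀ΔT = (1.2×10⁻⁵)(114)(25) = 3.42×10⁻² m

ΔL = 34.2 mm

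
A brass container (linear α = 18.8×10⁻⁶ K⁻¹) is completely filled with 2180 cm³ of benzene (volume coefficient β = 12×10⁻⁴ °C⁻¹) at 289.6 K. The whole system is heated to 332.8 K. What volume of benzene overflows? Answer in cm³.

108 cm³

The container also expands: β_container ≈ 3α = 5.64×10⁻⁵ /K
Net overflow = V₀(β_liq − 3α_cont)ΔT
β − 3α = 1.20×10⁻³ − 5.64×10⁻⁵ = 1.1436×10⁻³ /K; ΔT = 43.2 K
ΔV = 2180 × 1.1436×10⁻³ × 43.2 = 108 cm³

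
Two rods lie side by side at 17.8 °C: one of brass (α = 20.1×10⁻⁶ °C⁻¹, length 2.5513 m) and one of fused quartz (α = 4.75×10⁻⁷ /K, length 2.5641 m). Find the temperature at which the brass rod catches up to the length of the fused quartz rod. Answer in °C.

Equal length when α₁L₁ΔT − α₂L₂ΔT = L₂ − L₁ = 1.28×10⁻² m
α₁L₁ = 5.128113×10⁻⁵, α₂L₂ = 1.2179475×10⁻⁶ → Δ(αL) = 5.00631825×10⁻⁵ m/K
ΔT = 1.28×10⁻² / 5.00631825×10⁻⁵ = 255.677 K, so T = 17.8 + 255.677 = 273.477 °C

T = 273.5 °C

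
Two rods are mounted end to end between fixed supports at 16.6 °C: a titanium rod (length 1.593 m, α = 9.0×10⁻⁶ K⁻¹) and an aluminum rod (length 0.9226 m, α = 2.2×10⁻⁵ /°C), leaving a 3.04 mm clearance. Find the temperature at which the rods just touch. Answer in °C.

Gap closes when ΔL₁ + ΔL₂ = 3.04 mm = 3.04×10⁻³ m
(α₁L₁ + α₂L₂)ΔT = g
α₁L₁ + α₂L₂ = 9.0×10⁻⁶×1.593 + 2.2×10⁻⁵×0.9226 = 3.46342×10⁻⁵ m/K
ΔT = 3.04×10⁻³ / 3.46342×10⁻⁵ = 87.77 K
T = 16.6 + 87.77 = 104.37 °C

T = 104 °C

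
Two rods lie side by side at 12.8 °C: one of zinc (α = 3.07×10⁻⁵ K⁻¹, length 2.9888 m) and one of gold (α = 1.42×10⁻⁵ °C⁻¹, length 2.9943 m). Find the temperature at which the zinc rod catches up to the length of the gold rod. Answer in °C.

L₁(1 + α₁ΔT) = L₂(1 + α₂ΔT) ⇒ ΔT = (L₂ − L₁)/(α₁L₁ − α₂L₂)
L₂ − L₁ = 2.9943 − 2.9888 = 5.50×10⁻³ m
α₁L₁ − α₂L₂ = 3.07×10⁻⁵×2.9888 − 1.42×10⁻⁵×2.9943 = 4.92371×10⁻⁵ m/K
ΔT = 5.50×10⁻³ / 4.92371×10⁻⁵ = 111.704 K
T = 12.8 + 111.704 = 124.504 °C

T = 124.5 °C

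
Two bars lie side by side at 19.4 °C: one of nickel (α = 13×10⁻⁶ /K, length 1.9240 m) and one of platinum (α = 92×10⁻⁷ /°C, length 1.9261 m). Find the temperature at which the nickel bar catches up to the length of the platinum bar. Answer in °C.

T = 307.4 °C

L₁(1 + α₁ΔT) = L₂(1 + α₂ΔT) ⇒ ΔT = (L₂ − L₁)/(α₁L₁ − α₂L₂)
L₂ − L₁ = 1.9261 − 1.9240 = 2.10×10⁻³ m
α₁L₁ − α₂L₂ = 13×10⁻⁶×1.9240 − 92×10⁻⁷×1.9261 = 7.29188×10⁻⁶ m/K
ΔT = 2.10×10⁻³ / 7.29188×10⁻⁶ = 287.992 K
T = 19.4 + 287.992 = 307.392 °C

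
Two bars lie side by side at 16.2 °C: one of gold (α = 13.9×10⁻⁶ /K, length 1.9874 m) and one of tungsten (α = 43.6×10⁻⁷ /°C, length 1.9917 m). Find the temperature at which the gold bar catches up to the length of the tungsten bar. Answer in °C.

Equal length when α₁L₁ΔT − α₂L₂ΔT = L₂ − L₁ = 4.30×10⁻³ m
α₁L₁ = 2.762486×10⁻⁵, α₂L₂ = 8.683812×10⁻⁶ → Δ(αL) = 1.8941048×10⁻⁵ m/K
ΔT = 4.30×10⁻³ / 1.8941048×10⁻⁵ = 227.020 K, so T = 16.2 + 227.020 = 243.220 °C

T = 243.2 °C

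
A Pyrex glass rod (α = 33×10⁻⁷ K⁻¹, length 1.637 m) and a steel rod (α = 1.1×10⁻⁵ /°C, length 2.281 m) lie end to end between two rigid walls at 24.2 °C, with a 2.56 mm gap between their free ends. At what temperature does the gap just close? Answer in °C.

α₁L₁ = 5.4021×10⁻⁶ m/K, α₂L₂ = 2.5091×10⁻⁵ m/K → total 3.04931×10⁻⁵ m/K
ΔT = g/(α₁L₁+α₂L₂) = 2.56×10⁻³ / 3.04931×10⁻⁵ = 83.95 K
T = 24.2 + 83.95 = 108.15 °C

T = 108 °C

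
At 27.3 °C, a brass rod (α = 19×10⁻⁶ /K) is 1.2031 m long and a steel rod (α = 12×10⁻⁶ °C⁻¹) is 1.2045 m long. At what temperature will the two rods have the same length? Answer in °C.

Equal length when α₁L₁ΔT − α₂L₂ΔT = L₂ − L₁ = 1.40×10⁻³ m
α₁L₁ = 2.28589×10⁻⁵, α₂L₂ = 1.4454×10⁻⁵ → Δ(αL) = 8.4049×10⁻⁶ m/K
ΔT = 1.40×10⁻³ / 8.4049×10⁻⁶ = 166.570 K, so T = 27.3 + 166.570 = 193.870 °C

T = 193.9 °C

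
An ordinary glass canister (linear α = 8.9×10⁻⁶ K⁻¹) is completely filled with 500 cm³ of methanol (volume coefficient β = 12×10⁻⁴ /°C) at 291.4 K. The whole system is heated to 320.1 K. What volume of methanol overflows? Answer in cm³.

16.8 cm³

The canister also expands: β_container ≈ 3α = 2.67×10⁻⁵ /K
Net overflow = V₀(β_liq − 3α_cont)ΔT
β − 3α = 1.20×10⁻³ − 2.67×10⁻⁵ = 1.1733×10⁻³ /K; ΔT = 28.7 K
ΔV = 500 × 1.1733×10⁻³ × 28.7 = 16.8 cm³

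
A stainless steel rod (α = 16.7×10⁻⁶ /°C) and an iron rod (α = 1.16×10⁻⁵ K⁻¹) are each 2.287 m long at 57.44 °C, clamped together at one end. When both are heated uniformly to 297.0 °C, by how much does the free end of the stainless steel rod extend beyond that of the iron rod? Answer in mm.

2.79 mm

ΔT = 239.56 K
stainless steel: ΔL = 16.7×10⁻⁶ × 2.287 m × 239.56 = 9.1495×10⁻³ m = 9.1495 mm
iron: ΔL = 1.16×10⁻⁵ × 2.287 m × 239.56 = 6.3553×10⁻³ m = 6.3553 mm
difference = 9.1495 − 6.3553 = 2.7942 mm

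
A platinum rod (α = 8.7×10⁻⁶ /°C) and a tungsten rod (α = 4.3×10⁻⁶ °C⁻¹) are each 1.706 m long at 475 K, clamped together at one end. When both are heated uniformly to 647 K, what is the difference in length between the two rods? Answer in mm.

ΔT = 172 K
platinum: ΔL = 8.7×10⁻⁶ × 1.706 m × 172 = 2.5529×10⁻³ m = 2.5529 mm
tungsten: ΔL = 4.3×10⁻⁶ × 1.706 m × 172 = 1.2618×10⁻³ m = 1.2618 mm
difference = 2.5529 − 1.2618 = 1.2911 mm

1.29 mm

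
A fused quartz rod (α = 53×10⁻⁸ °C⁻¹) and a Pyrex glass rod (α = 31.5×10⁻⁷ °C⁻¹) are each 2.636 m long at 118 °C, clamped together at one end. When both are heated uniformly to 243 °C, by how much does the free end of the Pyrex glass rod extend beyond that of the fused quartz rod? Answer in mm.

0.863 mm

ΔT = 125 K
fused quartz: ΔL = 53×10⁻⁸ × 2.636 m × 125 = 1.7463×10⁻⁴ m = 0.17463 mm
Pyrex glass: ΔL = 31.5×10⁻⁷ × 2.636 m × 125 = 1.0379×10⁻³ m = 1.0379 mm
difference = 1.0379 − 0.17463 = 0.86327 mm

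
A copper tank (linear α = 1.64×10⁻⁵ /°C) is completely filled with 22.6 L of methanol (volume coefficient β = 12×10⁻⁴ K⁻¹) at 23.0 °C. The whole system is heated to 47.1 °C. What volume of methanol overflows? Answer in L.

0.627 L

The tank also expands: β_container ≈ 3α = 4.92×10⁻⁵ /K
Net overflow = V₀(β_liq − 3α_cont)ΔT
β − 3α = 1.20×10⁻³ − 4.92×10⁻⁵ = 1.1508×10⁻³ /K; ΔT = 24.1 K
ΔV = 22.6 × 1.1508×10⁻³ × 24.1 = 0.627 L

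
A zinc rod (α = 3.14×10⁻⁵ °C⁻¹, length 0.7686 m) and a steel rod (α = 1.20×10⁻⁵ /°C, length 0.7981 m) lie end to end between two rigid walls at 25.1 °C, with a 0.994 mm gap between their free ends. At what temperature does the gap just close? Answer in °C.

T = 54.6 °C

α₁L₁ = 2.413404×10⁻⁵ m/K, α₂L₂ = 9.5772×10⁻⁶ m/K → total 3.371124×10⁻⁵ m/K
ΔT = g/(α₁L₁+α₂L₂) = 9.94×10⁻⁴ / 3.371124×10⁻⁵ = 29.486 K
T = 25.1 + 29.486 = 54.586 °C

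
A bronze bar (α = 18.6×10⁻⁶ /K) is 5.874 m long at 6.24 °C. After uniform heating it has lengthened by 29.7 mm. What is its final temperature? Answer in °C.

T = 278 °C

ΔL = αL₀ΔT ⇒ ΔT = ΔL / (αL₀)
ΔT = 29.7×10⁻³ m / (18.6×10⁻⁶ × 5.874 m) = 271.84 K
T = 6.24 + 271.84 = 278.08 °C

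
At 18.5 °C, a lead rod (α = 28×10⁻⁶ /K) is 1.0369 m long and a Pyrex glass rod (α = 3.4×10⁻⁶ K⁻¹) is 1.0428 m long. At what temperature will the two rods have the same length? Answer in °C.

L₁(1 + α₁ΔT) = L₂(1 + α₂ΔT) ⇒ ΔT = (L₂ − L₁)/(α₁L₁ − α₂L₂)
L₂ − L₁ = 1.0428 − 1.0369 = 5.90×10⁻³ m
α₁L₁ − α₂L₂ = 28×10⁻⁶×1.0369 − 3.4×10⁻⁶×1.0428 = 2.548768×10⁻⁵ m/K
ΔT = 5.90×10⁻³ / 2.548768×10⁻⁵ = 231.484 K
T = 18.5 + 231.484 = 249.984 °C

T = 250.0 °C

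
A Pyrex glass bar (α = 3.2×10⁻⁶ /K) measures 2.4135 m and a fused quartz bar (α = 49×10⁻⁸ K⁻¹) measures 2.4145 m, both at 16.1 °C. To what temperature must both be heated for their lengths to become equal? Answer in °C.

L₁(1 + α₁ΔT) = L₂(1 + α₂ΔT) ⇒ ΔT = (L₂ − L₁)/(α₁L₁ − α₂L₂)
L₂ − L₁ = 2.4145 − 2.4135 = 1.00×10⁻³ m
α₁L₁ − α₂L₂ = 3.2×10⁻⁶×2.4135 − 49×10⁻⁸×2.4145 = 6.540095×10⁻⁶ m/K
ΔT = 1.00×10⁻³ / 6.540095×10⁻⁶ = 152.903 K
T = 16.1 + 152.903 = 169.003 °C

T = 169.0 °C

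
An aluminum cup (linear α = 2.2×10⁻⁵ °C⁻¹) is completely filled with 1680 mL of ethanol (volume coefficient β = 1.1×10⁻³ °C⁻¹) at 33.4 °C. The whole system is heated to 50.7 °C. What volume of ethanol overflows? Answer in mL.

30.1 mL

The cup also expands: β_container ≈ 3α = 6.6×10⁻⁵ /K
Net overflow = V₀(β_liq − 3α_cont)ΔT
β − 3α = 1.10×10⁻³ − 6.6×10⁻⁵ = 1.034×10⁻³ /K; ΔT = 17.3 K
ΔV = 1680 × 1.034×10⁻³ × 17.3 = 30.1 mL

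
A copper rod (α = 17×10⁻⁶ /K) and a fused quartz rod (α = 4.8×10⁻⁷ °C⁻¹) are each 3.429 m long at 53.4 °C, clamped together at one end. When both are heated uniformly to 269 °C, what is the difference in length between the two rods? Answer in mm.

ΔT = 215.6 K
copper: ΔL = 17×10⁻⁶ × 3.429 m × 215.6 = 1.2568×10⁻² m = 12.568 mm
fused quartz: ΔL = 4.8×10⁻⁷ × 3.429 m × 215.6 = 3.5486×10⁻⁴ m = 0.35486 mm
difference = 12.568 − 0.35486 = 12.21314 mm

12.2 mm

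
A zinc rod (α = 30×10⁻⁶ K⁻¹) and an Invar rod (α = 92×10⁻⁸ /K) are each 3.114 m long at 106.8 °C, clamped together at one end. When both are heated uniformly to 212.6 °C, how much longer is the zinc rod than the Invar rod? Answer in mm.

9.58 mm

ΔT = 105.8 K
zinc: ΔL = 30×10⁻⁶ × 3.114 m × 105.8 = 9.8838×10⁻³ m = 9.8838 mm
Invar: ΔL = 92×10⁻⁸ × 3.114 m × 105.8 = 3.0310×10⁻⁴ m = 0.30310 mm
difference = 9.8838 − 0.30310 = 9.5807 mm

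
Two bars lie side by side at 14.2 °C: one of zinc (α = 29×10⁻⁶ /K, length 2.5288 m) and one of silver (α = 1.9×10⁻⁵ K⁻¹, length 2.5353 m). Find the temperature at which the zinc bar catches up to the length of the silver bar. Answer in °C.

Equal length when α₁L₁ΔT − α₂L₂ΔT = L₂ − L₁ = 6.50×10⁻³ m
α₁L₁ = 7.33352×10⁻⁵, α₂L₂ = 4.81707×10⁻⁵ → Δ(αL) = 2.51645×10⁻⁵ m/K
ΔT = 6.50×10⁻³ / 2.51645×10⁻⁵ = 258.300 K, so T = 14.2 + 258.300 = 272.500 °C

T = 272.5 °C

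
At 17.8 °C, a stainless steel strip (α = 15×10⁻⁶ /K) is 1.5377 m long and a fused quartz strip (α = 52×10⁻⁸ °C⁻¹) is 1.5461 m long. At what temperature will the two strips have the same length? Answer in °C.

L₁(1 + α₁ΔT) = L₂(1 + α₂ΔT) ⇒ ΔT = (L₂ − L₁)/(α₁L₁ − α₂L₂)
L₂ − L₁ = 1.5461 − 1.5377 = 8.40×10⁻³ m
α₁L₁ − α₂L₂ = 15×10⁻⁶×1.5377 − 52×10⁻⁸×1.5461 = 2.2261528×10⁻⁵ m/K
ΔT = 8.40×10⁻³ / 2.2261528×10⁻⁵ = 377.333 K
T = 17.8 + 377.333 = 395.133 °C

T = 395.1 °C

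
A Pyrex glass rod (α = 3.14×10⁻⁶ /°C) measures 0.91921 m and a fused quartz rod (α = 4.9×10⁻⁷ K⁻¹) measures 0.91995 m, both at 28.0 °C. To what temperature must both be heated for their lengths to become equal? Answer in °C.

Equal length when α₁L₁ΔT − α₂L₂ΔT = L₂ − L₁ = 7.40×10⁻⁴ m
α₁L₁ = 2.8863194×10⁻⁶, α₂L₂ = 4.507755×10⁻⁷ → Δ(αL) = 2.4355439×10⁻⁶ m/K
ΔT = 7.40×10⁻⁴ / 2.4355439×10⁻⁶ = 303.834 K, so T = 28.0 + 303.834 = 331.834 °C

T = 331.8 °C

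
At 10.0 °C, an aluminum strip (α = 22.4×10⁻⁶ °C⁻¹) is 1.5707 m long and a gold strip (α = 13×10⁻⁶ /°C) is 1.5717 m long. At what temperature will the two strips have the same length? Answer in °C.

L₁(1 + α₁ΔT) = L₂(1 + α₂ΔT) ⇒ ΔT = (L₂ − L₁)/(α₁L₁ − α₂L₂)
L₂ − L₁ = 1.5717 − 1.5707 = 1.00×10⁻³ m
α₁L₁ − α₂L₂ = 22.4×10⁻⁶×1.5707 − 13×10⁻⁶×1.5717 = 1.475158×10⁻⁵ m/K
ΔT = 1.00×10⁻³ / 1.475158×10⁻⁵ = 67.7893 K
T = 10.0 + 67.7893 = 77.7893 °C

T = 77.79 °C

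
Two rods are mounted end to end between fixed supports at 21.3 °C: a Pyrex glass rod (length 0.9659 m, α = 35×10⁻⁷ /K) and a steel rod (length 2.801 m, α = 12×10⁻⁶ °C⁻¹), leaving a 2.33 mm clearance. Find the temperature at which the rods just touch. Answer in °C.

T = 84.3 °C

α₁L₁ = 3.38065×10⁻⁶ m/K, α₂L₂ = 3.3612×10⁻⁵ m/K → total 3.699265×10⁻⁵ m/K
ΔT = g/(α₁L₁+α₂L₂) = 2.33×10⁻³ / 3.699265×10⁻⁵ = 62.985 K
T = 21.3 + 62.985 = 84.285 °C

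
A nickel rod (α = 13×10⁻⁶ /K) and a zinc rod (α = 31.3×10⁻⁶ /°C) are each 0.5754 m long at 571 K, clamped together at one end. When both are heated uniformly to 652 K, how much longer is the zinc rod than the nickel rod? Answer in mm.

ΔT = 81 K
nickel: ΔL = 13×10⁻⁶ × 0.5754 m × 81 = 6.0590×10⁻⁴ m = 0.60590 mm
zinc: ΔL = 31.3×10⁻⁶ × 0.5754 m × 81 = 1.4588×10⁻³ m = 1.4588 mm
difference = 1.4588 − 0.60590 = 0.8529 mm

0.853 mm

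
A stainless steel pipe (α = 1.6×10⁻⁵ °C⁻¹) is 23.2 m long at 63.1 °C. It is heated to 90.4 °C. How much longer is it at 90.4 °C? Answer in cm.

ΔL = 1.01 cm

|ΔT| = |90.4 − 63.1| = 27.3 K
ΔL = αL₀ΔT = (1.6×10⁻⁵)(23.2)(27.3) = 1.01×10⁻² m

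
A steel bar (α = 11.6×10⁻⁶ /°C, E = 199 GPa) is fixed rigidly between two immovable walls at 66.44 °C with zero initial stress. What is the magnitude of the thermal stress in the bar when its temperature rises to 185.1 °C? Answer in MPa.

σ = 274 MPa

Fully constrained: the free strain ε = αΔT is blocked, so σ = Eε = EαΔT.
|ΔT| = 118.66 K
σ = 199×10⁹ × 11.6×10⁻⁶ × 118.66 = 2.74×10⁸ Pa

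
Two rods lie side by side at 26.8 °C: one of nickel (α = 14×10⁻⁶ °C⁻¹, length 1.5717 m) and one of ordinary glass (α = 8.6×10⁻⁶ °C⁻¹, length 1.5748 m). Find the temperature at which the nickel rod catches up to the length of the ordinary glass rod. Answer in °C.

Equal length when α₁L₁ΔT − α₂L₂ΔT = L₂ − L₁ = 3.10×10⁻³ m
α₁L₁ = 2.20038×10⁻⁵, α₂L₂ = 1.354328×10⁻⁵ → Δ(αL) = 8.46052×10⁻⁶ m/K
ΔT = 3.10×10⁻³ / 8.46052×10⁻⁶ = 366.408 K, so T = 26.8 + 366.408 = 393.208 °C

T = 393.2 °C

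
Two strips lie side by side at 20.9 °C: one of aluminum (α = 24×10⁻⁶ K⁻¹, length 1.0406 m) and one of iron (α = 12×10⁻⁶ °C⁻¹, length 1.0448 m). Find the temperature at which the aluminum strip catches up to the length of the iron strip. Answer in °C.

T = 358.6 °C

Equal length when α₁L₁ΔT − α₂L₂ΔT = L₂ − L₁ = 4.20×10⁻³ m
α₁L₁ = 2.49744×10⁻⁵, α₂L₂ = 1.25376×10⁻⁵ → Δ(αL) = 1.24368×10⁻⁵ m/K
ΔT = 4.20×10⁻³ / 1.24368×10⁻⁵ = 337.707 K, so T = 20.9 + 337.707 = 358.607 °C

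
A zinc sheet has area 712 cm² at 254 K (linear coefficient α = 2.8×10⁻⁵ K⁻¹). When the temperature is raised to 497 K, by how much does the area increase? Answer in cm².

Area coefficient ≈ 2α; |ΔT| = 243 K
ΔA = 2αA₀ΔT = 2(2.8×10⁻⁵)(712)(243) = 9.69 cm²

ΔA = 9.69 cm²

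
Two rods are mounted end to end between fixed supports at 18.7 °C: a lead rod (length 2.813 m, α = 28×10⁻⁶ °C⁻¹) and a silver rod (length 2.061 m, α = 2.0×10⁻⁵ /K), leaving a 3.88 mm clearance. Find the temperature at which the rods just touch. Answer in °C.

α₁L₁ = 7.8764×10⁻⁵ m/K, α₂L₂ = 4.122×10⁻⁵ m/K → total 1.19984×10⁻⁴ m/K
ΔT = g/(α₁L₁+α₂L₂) = 3.88×10⁻³ / 1.19984×10⁻⁴ = 32.338 K
T = 18.7 + 32.338 = 51.038 °C

T = 51.0 °C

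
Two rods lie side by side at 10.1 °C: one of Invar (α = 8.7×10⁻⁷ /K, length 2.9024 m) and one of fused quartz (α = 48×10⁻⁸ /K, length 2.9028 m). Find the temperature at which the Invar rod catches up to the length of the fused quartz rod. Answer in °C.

T = 363.5 °C

Equal length when α₁L₁ΔT − α₂L₂ΔT = L₂ − L₁ = 4.00×10⁻⁴ m
α₁L₁ = 2.525088×10⁻⁶, α₂L₂ = 1.393344×10⁻⁶ → Δ(αL) = 1.131744×10⁻⁶ m/K
ΔT = 4.00×10⁻⁴ / 1.131744×10⁻⁶ = 353.437 K, so T = 10.1 + 353.437 = 363.537 °C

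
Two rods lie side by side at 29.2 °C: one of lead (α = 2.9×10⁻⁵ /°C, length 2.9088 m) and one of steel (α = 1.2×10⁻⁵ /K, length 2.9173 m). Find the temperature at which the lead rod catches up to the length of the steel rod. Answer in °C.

T = 201.4 °C

L₁(1 + α₁ΔT) = L₂(1 + α₂ΔT) ⇒ ΔT = (L₂ − L₁)/(α₁L₁ − α₂L₂)
L₂ − L₁ = 2.9173 − 2.9088 = 8.50×10⁻³ m
α₁L₁ − α₂L₂ = 2.9×10⁻⁵×2.9088 − 1.2×10⁻⁵×2.9173 = 4.93476×10⁻⁵ m/K
ΔT = 8.50×10⁻³ / 4.93476×10⁻⁵ = 172.247 K
T = 29.2 + 172.247 = 201.447 °C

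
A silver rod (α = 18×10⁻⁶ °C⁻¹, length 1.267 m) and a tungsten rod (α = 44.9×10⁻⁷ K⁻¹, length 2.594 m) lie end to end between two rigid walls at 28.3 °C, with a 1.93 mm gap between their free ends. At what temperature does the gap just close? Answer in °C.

T = 84.3 °C

Gap closes when ΔL₁ + ΔL₂ = 1.93 mm = 1.93×10⁻³ m
(α₁L₁ + α₂L₂)ΔT = g
α₁L₁ + α₂L₂ = 18×10⁻⁶×1.267 + 44.9×10⁻⁷×2.594 = 3.445306×10⁻⁵ m/K
ΔT = 1.93×10⁻³ / 3.445306×10⁻⁵ = 56.018 K
T = 28.3 + 56.018 = 84.318 °C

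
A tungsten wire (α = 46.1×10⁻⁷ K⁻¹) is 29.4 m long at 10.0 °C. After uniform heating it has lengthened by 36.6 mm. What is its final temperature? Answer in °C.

T = 280 °C

ΔL = αL₀ΔT ⇒ ΔT = ΔL / (αL₀)
ΔT = 36.6×10⁻³ m / (46.1×10⁻⁷ × 29.4 m) = 270.04 K
T = 10.0 + 270.04 = 280.04 °C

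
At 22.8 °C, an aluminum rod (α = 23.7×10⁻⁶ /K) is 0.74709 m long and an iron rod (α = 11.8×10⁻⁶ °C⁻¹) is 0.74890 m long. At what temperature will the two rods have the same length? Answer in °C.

T = 226.9 °C

L₁(1 + α₁ΔT) = L₂(1 + α₂ΔT) ⇒ ΔT = (L₂ − L₁)/(α₁L₁ − α₂L₂)
L₂ − L₁ = 0.74890 − 0.74709 = 1.81×10⁻³ m
α₁L₁ − α₂L₂ = 23.7×10⁻⁶×0.74709 − 11.8×10⁻⁶×0.74890 = 8.869013×10⁻⁶ m/K
ΔT = 1.81×10⁻³ / 8.869013×10⁻⁶ = 204.081 K
T = 22.8 + 204.081 = 226.881 °C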